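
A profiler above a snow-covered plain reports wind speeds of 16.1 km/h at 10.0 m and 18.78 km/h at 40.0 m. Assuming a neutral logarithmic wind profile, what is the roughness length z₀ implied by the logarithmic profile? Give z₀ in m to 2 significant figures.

Log law: V(z) ∝ ln(z/z₀). With r = V₁/V₂ = 16.1/18.78 = 0.85729,
r · ln(z₂/z₀) = ln(z₁/z₀) ⇒ ln z₀ = (ln z₁ − r·ln z₂)/(1 − r)
ln z₀ = (2.30259 − 0.85729×3.68888) / 0.14271 = -6.0255
z₀ = exp(-6.0255) = 0.002416 m

z₀ ≈ 0.0024 m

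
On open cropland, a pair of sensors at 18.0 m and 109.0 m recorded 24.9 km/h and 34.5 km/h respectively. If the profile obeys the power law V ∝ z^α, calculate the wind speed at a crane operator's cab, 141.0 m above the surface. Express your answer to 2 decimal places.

36.15 km/h

First find α: α = ln(V₂/V₁)/ln(z₂/z₁) = ln(34.5/24.9)/ln(109.0/18.0) = 0.32609/1.80098 = 0.1811
Extrapolate from 109.0 m to 141.0 m: V₃ = 34.5 × (141.0/109.0)^0.1811 = 34.5 × 1.0477 = 36.1460 km/h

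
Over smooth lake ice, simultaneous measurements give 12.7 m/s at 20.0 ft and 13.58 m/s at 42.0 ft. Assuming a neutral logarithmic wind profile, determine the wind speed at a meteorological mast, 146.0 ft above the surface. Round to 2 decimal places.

Log law: V ∝ ln(z/z₀). From the pair, with r = V₁/V₂ = 0.93520,
ln z₀ = (ln z₁ − r·ln z₂)/(1 − r) = (2.9957 − 0.93520×3.7377)/0.06480 = -7.7118 → z₀ = 0.0004475 ft
V₃ = V₁ · ln(z₃/z₀)/ln(z₁/z₀) = 12.7 × 12.6954/10.7075 = 15.0578 m/s

15.06 m/s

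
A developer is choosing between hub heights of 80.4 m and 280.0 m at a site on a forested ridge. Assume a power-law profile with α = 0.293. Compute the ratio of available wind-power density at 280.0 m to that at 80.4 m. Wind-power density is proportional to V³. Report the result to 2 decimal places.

Speed ratio: V_B/V_A = (z_B/z_A)^α = (280.0/80.4)^0.293 = (3.4826)^0.293 = 1.44138
Power-density ratio: P_B/P_A = (V_B/V_A)³ = (1.44138)³ = 2.99455

2.99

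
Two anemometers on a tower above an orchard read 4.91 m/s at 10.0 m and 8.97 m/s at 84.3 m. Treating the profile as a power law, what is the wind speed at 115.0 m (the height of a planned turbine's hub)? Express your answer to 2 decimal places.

9.79 m/s

First find α: α = ln(V₂/V₁)/ln(z₂/z₁) = ln(8.97/4.91)/ln(84.3/10.0) = 0.60261/2.13180 = 0.2827
Extrapolate from 84.3 m to 115.0 m: V₃ = 8.97 × (115.0/84.3)^0.2827 = 8.97 × 1.0918 = 9.7930 m/s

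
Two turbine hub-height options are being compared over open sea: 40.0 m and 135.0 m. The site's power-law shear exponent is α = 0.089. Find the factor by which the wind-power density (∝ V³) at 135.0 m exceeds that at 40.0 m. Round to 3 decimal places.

1.384

Speed ratio: V_B/V_A = (z_B/z_A)^α = (135.0/40.0)^0.089 = (3.3750)^0.089 = 1.11434
Power-density ratio: P_B/P_A = (V_B/V_A)³ = (1.11434)³ = 1.38372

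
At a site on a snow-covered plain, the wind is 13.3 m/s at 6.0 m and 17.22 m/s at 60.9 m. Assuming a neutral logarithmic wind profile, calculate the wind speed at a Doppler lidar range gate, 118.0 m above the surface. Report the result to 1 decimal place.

Log law: V ∝ ln(z/z₀). From the pair, with r = V₁/V₂ = 0.77236,
ln z₀ = (ln z₁ − r·ln z₂)/(1 − r) = (1.7918 − 0.77236×4.1092)/0.22764 = -6.0711 → z₀ = 0.002309 m
V₃ = V₁ · ln(z₃/z₀)/ln(z₁/z₀) = 13.3 × 10.8418/7.8629 = 18.3388 m/s

18.3 m/s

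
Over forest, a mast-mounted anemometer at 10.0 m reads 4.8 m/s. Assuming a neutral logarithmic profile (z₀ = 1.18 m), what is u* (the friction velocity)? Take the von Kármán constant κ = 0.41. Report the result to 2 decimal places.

Log law: V(z) = (u*/κ) · ln(z/z₀) ⇒ u* = κ · V / ln(z/z₀)
u* = 0.41 × 4.8 / ln(10.0/1.18) = 0.41 × 4.8 / 2.1371
   = 1.9680 / 2.1371 = 0.9209 m/s

u* ≈ 0.92 m/s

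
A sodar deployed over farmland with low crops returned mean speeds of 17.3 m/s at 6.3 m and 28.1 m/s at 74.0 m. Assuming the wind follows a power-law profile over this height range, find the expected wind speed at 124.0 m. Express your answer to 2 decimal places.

31.11 m/s

First find α: α = ln(V₂/V₁)/ln(z₂/z₁) = ln(28.1/17.3)/ln(74.0/6.3) = 0.48506/2.46352 = 0.1969
Extrapolate from 74.0 m to 124.0 m: V₃ = 28.1 × (124.0/74.0)^0.1969 = 28.1 × 1.1070 = 31.1063 m/s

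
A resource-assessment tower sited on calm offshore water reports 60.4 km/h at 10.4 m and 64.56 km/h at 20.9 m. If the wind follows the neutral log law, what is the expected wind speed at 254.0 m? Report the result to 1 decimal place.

79.4 km/h

Log law: V ∝ ln(z/z₀). From the pair, with r = V₁/V₂ = 0.93556,
ln z₀ = (ln z₁ − r·ln z₂)/(1 − r) = (2.3418 − 0.93556×3.0397)/0.06444 = -7.7918 → z₀ = 0.0004131 m
V₃ = V₁ · ln(z₃/z₀)/ln(z₁/z₀) = 60.4 × 13.3291/10.1336 = 79.4465 km/h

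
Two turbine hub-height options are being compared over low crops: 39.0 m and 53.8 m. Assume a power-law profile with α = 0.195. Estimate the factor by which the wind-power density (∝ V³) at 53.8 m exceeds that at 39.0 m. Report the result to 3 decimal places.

Speed ratio: V_B/V_A = (z_B/z_A)^α = (53.8/39.0)^0.195 = (1.3795)^0.195 = 1.06474
Power-density ratio: P_B/P_A = (V_B/V_A)³ = (1.06474)³ = 1.20708

1.207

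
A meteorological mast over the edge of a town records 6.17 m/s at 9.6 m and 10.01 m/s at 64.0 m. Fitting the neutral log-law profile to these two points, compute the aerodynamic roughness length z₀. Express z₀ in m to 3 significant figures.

z₀ ≈ 0.455 m

Log law: V(z) ∝ ln(z/z₀). With r = V₁/V₂ = 6.17/10.01 = 0.61638,
r · ln(z₂/z₀) = ln(z₁/z₀) ⇒ ln z₀ = (ln z₁ − r·ln z₂)/(1 − r)
ln z₀ = (2.26176 − 0.61638×4.15888) / 0.38362 = -0.7865
z₀ = exp(-0.7865) = 0.4554 m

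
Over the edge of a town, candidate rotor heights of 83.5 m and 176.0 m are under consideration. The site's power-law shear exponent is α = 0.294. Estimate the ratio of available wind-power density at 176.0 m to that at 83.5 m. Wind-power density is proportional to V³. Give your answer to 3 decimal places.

1.930

Speed ratio: V_B/V_A = (z_B/z_A)^α = (176.0/83.5)^0.294 = (2.1078)^0.294 = 1.24510
Power-density ratio: P_B/P_A = (V_B/V_A)³ = (1.24510)³ = 1.93026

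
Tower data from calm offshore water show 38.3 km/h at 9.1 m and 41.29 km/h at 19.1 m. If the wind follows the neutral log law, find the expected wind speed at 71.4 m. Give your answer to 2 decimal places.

Log law: V ∝ ln(z/z₀). From the pair, with r = V₁/V₂ = 0.92759,
ln z₀ = (ln z₁ − r·ln z₂)/(1 − r) = (2.2083 − 0.92759×2.9497)/0.07241 = -7.2888 → z₀ = 0.0006832 m
V₃ = V₁ · ln(z₃/z₀)/ln(z₁/z₀) = 38.3 × 11.5571/9.4970 = 46.6077 km/h

46.61 km/h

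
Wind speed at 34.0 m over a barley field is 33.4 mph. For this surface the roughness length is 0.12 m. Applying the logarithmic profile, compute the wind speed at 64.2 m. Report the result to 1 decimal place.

Log law: V(z) ∝ ln(z/z₀), so V₂/V₁ = ln(z₂/z₀) / ln(z₁/z₀).
ln(64.2/0.12) = 6.2823, ln(34.0/0.12) = 5.6466
V₂ = 33.4 × 6.2823/5.6466 = 33.4 × 1.1126 = 37.1599 mph

37.2 mph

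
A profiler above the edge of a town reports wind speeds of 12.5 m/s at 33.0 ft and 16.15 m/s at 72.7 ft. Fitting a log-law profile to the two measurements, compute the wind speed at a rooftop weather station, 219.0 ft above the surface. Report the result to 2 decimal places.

Log law: V ∝ ln(z/z₀). From the pair, with r = V₁/V₂ = 0.77399,
ln z₀ = (ln z₁ − r·ln z₂)/(1 − r) = (3.4965 − 0.77399×4.2863)/0.22601 = 0.7916 → z₀ = 2.207 ft
V₃ = V₁ · ln(z₃/z₀)/ln(z₁/z₀) = 12.5 × 4.5975/2.7049 = 21.2460 m/s

21.25 m/s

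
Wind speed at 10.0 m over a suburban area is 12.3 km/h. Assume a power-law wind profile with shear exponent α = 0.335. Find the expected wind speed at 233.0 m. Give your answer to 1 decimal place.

Power-law profile: V₂ = V₁ · (z₂/z₁)^α
V₂ = 12.3 × (233.0/10.0)^0.335 = 12.3 × (23.3000)^0.335
    = 12.3 × 2.8712 = 35.3158 km/h

35.3 km/h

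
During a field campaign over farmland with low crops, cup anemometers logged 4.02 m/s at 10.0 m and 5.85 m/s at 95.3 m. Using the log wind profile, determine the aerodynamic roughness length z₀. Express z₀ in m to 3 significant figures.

Log law: V(z) ∝ ln(z/z₀). With r = V₁/V₂ = 4.02/5.85 = 0.68718,
r · ln(z₂/z₀) = ln(z₁/z₀) ⇒ ln z₀ = (ln z₁ − r·ln z₂)/(1 − r)
ln z₀ = (2.30259 − 0.68718×4.55703) / 0.31282 = -2.6498
z₀ = exp(-2.6498) = 0.07067 m

z₀ ≈ 0.0707 m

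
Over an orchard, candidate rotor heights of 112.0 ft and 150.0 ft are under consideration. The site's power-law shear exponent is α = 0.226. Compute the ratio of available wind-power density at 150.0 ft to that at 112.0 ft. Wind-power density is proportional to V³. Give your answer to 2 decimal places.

1.22

Speed ratio: V_B/V_A = (z_B/z_A)^α = (150.0/112.0)^0.226 = (1.3393)^0.226 = 1.06825
Power-density ratio: P_B/P_A = (V_B/V_A)³ = (1.06825)³ = 1.21905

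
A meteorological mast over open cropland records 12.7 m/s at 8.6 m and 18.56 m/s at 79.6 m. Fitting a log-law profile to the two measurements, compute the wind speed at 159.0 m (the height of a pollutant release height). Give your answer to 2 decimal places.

20.38 m/s

Log law: V ∝ ln(z/z₀). From the pair, with r = V₁/V₂ = 0.68427,
ln z₀ = (ln z₁ − r·ln z₂)/(1 − r) = (2.1518 − 0.68427×4.3770)/0.31573 = -2.6709 → z₀ = 0.06919 m
V₃ = V₁ · ln(z₃/z₀)/ln(z₁/z₀) = 12.7 × 7.7398/4.8226 = 20.3820 m/s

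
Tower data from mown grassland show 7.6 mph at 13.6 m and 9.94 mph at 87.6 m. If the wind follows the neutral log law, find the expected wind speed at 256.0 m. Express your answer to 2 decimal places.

Log law: V ∝ ln(z/z₀). From the pair, with r = V₁/V₂ = 0.76459,
ln z₀ = (ln z₁ − r·ln z₂)/(1 − r) = (2.6101 − 0.76459×4.4728)/0.23541 = -3.4398 → z₀ = 0.03207 m
V₃ = V₁ · ln(z₃/z₀)/ln(z₁/z₀) = 7.6 × 8.9849/6.0498 = 11.2872 mph

11.29 mph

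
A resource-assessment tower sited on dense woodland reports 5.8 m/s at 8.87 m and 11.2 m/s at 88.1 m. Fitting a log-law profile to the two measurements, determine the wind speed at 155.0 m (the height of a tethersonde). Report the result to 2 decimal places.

Log law: V ∝ ln(z/z₀). From the pair, with r = V₁/V₂ = 0.51786,
ln z₀ = (ln z₁ − r·ln z₂)/(1 − r) = (2.1827 − 0.51786×4.4785)/0.48214 = -0.2832 → z₀ = 0.7534 m
V₃ = V₁ · ln(z₃/z₀)/ln(z₁/z₀) = 5.8 × 5.3266/2.4659 = 12.5288 m/s

12.53 m/s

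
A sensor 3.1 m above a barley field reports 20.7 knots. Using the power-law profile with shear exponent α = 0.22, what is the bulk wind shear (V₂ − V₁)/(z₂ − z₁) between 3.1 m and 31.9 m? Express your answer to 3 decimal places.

Power law: V₂ = V₁ · (z₂/z₁)^α = 20.7 × (10.2903)^0.22 = 34.5704 knots
ΔV/Δz = (34.5704 − 20.7)/(31.9 − 3.1) = 13.8704/28.8000 = 0.48161 knots/m

0.482 knots/m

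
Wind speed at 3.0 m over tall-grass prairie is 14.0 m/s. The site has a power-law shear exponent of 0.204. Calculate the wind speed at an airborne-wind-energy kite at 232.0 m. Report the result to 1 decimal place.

34.0 m/s

Power-law profile: V₂ = V₁ · (z₂/z₁)^α
V₂ = 14.0 × (232.0/3.0)^0.204 = 14.0 × (77.3333)^0.204
    = 14.0 × 2.4279 = 33.9903 m/s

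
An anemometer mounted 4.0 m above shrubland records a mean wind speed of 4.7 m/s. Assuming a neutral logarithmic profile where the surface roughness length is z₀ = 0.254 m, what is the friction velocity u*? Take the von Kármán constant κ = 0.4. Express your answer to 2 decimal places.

Log law: V(z) = (u*/κ) · ln(z/z₀) ⇒ u* = κ · V / ln(z/z₀)
u* = 0.4 × 4.7 / ln(4.0/0.254) = 0.4 × 4.7 / 2.7567
   = 1.8800 / 2.7567 = 0.6820 m/s

u* ≈ 0.68 m/s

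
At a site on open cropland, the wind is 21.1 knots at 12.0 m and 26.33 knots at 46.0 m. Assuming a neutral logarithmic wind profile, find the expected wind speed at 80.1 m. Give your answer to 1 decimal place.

Log law: V ∝ ln(z/z₀). From the pair, with r = V₁/V₂ = 0.80137,
ln z₀ = (ln z₁ − r·ln z₂)/(1 − r) = (2.4849 − 0.80137×3.8286)/0.19863 = -2.9363 → z₀ = 0.05306 m
V₃ = V₁ · ln(z₃/z₀)/ln(z₁/z₀) = 21.1 × 7.3196/5.4212 = 28.4887 knots

28.5 knots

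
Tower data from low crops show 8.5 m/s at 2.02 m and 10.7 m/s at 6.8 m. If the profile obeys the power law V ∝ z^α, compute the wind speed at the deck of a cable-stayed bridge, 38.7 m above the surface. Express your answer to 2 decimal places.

14.88 m/s

First find α: α = ln(V₂/V₁)/ln(z₂/z₁) = ln(10.7/8.5)/ln(6.8/2.02) = 0.23018/1.21383 = 0.1896
Extrapolate from 6.8 m to 38.7 m: V₃ = 10.7 × (38.7/6.8)^0.1896 = 10.7 × 1.3906 = 14.8796 m/s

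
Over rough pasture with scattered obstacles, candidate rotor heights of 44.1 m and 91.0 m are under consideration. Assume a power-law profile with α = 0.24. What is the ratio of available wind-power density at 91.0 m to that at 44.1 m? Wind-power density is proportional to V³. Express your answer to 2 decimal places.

1.68

Speed ratio: V_B/V_A = (z_B/z_A)^α = (91.0/44.1)^0.24 = (2.0635)^0.24 = 1.18988
Power-density ratio: P_B/P_A = (V_B/V_A)³ = (1.18988)³ = 1.68467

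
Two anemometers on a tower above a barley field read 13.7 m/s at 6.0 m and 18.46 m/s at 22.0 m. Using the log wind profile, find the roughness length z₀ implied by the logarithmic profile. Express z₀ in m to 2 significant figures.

z₀ ≈ 0.14 m

Log law: V(z) ∝ ln(z/z₀). With r = V₁/V₂ = 13.7/18.46 = 0.74215,
r · ln(z₂/z₀) = ln(z₁/z₀) ⇒ ln z₀ = (ln z₁ − r·ln z₂)/(1 − r)
ln z₀ = (1.79176 − 0.74215×3.09104) / 0.25785 = -1.9478
z₀ = exp(-1.9478) = 0.1426 m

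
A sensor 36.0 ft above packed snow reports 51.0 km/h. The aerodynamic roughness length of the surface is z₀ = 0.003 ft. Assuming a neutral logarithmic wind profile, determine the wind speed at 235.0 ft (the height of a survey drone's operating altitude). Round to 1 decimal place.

61.2 km/h

Log law: V(z) ∝ ln(z/z₀), so V₂/V₁ = ln(z₂/z₀) / ln(z₁/z₀).
ln(235.0/0.003) = 11.2687, ln(36.0/0.003) = 9.3927
V₂ = 51.0 × 11.2687/9.3927 = 51.0 × 1.1997 = 61.1866 km/h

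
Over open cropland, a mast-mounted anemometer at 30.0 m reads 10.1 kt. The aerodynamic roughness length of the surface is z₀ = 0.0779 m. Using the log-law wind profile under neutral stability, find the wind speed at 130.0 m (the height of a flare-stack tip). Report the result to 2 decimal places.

12.59 kt

Log law: V(z) ∝ ln(z/z₀), so V₂/V₁ = ln(z₂/z₀) / ln(z₁/z₀).
ln(130.0/0.0779) = 7.4199, ln(30.0/0.0779) = 5.9535
V₂ = 10.1 × 7.4199/5.9535 = 10.1 × 1.2463 = 12.5876 kt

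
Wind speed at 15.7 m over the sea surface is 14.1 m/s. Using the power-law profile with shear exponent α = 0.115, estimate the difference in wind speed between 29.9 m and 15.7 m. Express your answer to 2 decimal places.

1.08 m/s

Power law: V₂ = V₁ · (z₂/z₁)^α = 14.1 × (1.9045)^0.115 = 15.1842 m/s
ΔV = 15.1842 − 14.1 = 1.0842 m/s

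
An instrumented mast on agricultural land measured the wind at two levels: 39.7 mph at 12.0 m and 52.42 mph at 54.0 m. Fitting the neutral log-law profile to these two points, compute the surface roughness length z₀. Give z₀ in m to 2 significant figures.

z₀ ≈ 0.11 m

Log law: V(z) ∝ ln(z/z₀). With r = V₁/V₂ = 39.7/52.42 = 0.75734,
r · ln(z₂/z₀) = ln(z₁/z₀) ⇒ ln z₀ = (ln z₁ − r·ln z₂)/(1 − r)
ln z₀ = (2.48491 − 0.75734×3.98898) / 0.24266 = -2.2094
z₀ = exp(-2.2094) = 0.1098 m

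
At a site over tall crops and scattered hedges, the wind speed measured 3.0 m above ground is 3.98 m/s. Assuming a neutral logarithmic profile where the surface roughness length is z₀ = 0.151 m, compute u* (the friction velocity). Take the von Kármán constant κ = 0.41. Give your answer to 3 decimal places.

u* ≈ 0.546 m/s

Log law: V(z) = (u*/κ) · ln(z/z₀) ⇒ u* = κ · V / ln(z/z₀)
u* = 0.41 × 3.98 / ln(3.0/0.151) = 0.41 × 3.98 / 2.9891
   = 1.6318 / 2.9891 = 0.5459 m/s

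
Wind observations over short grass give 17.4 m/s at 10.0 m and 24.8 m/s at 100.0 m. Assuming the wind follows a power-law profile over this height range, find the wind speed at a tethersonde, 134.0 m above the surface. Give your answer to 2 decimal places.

25.94 m/s

First find α: α = ln(V₂/V₁)/ln(z₂/z₁) = ln(24.8/17.4)/ln(100.0/10.0) = 0.35437/2.30259 = 0.1539
Extrapolate from 100.0 m to 134.0 m: V₃ = 24.8 × (134.0/100.0)^0.1539 = 24.8 × 1.0461 = 25.9426 m/s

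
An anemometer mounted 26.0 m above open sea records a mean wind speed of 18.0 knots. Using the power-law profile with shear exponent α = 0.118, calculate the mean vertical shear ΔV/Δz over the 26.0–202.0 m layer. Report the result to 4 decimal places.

Power law: V₂ = V₁ · (z₂/z₁)^α = 18.0 × (7.7692)^0.118 = 22.9265 knots
ΔV/Δz = (22.9265 − 18.0)/(202.0 − 26.0) = 4.9265/176.0000 = 0.02799 knots/m

0.0280 knots/m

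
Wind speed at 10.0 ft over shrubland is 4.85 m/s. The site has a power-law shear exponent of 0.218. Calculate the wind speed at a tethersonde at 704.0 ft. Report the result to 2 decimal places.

Power-law profile: V₂ = V₁ · (z₂/z₁)^α
V₂ = 4.85 × (704.0/10.0)^0.218 = 4.85 × (70.4000)^0.218
    = 4.85 × 2.5280 = 12.2606 m/s

12.26 m/s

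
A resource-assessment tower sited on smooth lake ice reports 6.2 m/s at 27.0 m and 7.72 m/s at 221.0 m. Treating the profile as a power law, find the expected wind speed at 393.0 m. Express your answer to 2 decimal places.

8.20 m/s

First find α: α = ln(V₂/V₁)/ln(z₂/z₁) = ln(7.72/6.2)/ln(221.0/27.0) = 0.21927/2.10233 = 0.1043
Extrapolate from 221.0 m to 393.0 m: V₃ = 7.72 × (393.0/221.0)^0.1043 = 7.72 × 1.0619 = 8.1977 m/s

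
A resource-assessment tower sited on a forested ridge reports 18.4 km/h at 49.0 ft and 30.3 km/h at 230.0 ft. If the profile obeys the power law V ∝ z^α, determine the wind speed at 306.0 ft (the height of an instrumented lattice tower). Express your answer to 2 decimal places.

First find α: α = ln(V₂/V₁)/ln(z₂/z₁) = ln(30.3/18.4)/ln(230.0/49.0) = 0.49880/1.54626 = 0.3226
Extrapolate from 230.0 ft to 306.0 ft: V₃ = 30.3 × (306.0/230.0)^0.3226 = 30.3 × 1.0965 = 33.2232 km/h

33.22 km/h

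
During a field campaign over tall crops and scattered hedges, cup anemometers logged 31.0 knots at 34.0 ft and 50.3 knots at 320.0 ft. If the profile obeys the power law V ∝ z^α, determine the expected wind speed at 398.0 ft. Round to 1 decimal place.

52.7 knots

First find α: α = ln(V₂/V₁)/ln(z₂/z₁) = ln(50.3/31.0)/ln(320.0/34.0) = 0.48402/2.24196 = 0.2159
Extrapolate from 320.0 ft to 398.0 ft: V₃ = 50.3 × (398.0/320.0)^0.2159 = 50.3 × 1.0482 = 52.7254 knots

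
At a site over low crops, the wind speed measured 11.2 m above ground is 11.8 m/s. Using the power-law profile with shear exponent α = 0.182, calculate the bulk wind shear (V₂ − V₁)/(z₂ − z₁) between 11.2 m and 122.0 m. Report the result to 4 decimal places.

Power law: V₂ = V₁ · (z₂/z₁)^α = 11.8 × (10.8929)^0.182 = 18.2239 m/s
ΔV/Δz = (18.2239 − 11.8)/(122.0 − 11.2) = 6.4239/110.8000 = 0.05798 m/s/m

0.0580 m/s/m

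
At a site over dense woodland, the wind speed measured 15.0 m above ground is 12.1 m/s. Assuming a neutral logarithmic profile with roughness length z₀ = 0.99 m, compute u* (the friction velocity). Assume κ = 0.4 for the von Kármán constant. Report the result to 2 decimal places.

Log law: V(z) = (u*/κ) · ln(z/z₀) ⇒ u* = κ · V / ln(z/z₀)
u* = 0.4 × 12.1 / ln(15.0/0.99) = 0.4 × 12.1 / 2.7181
   = 4.8400 / 2.7181 = 1.7807 m/s

u* ≈ 1.78 m/s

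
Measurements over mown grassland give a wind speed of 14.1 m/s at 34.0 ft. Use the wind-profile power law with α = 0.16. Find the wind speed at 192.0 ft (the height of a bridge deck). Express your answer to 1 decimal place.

18.6 m/s

Power-law profile: V₂ = V₁ · (z₂/z₁)^α
V₂ = 14.1 × (192.0/34.0)^0.16 = 14.1 × (5.6471)^0.16
    = 14.1 × 1.3191 = 18.5999 m/s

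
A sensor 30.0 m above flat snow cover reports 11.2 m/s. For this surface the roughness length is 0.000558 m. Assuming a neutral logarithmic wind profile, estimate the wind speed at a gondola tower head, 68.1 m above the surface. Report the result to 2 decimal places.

Log law: V(z) ∝ ln(z/z₀), so V₂/V₁ = ln(z₂/z₀) / ln(z₁/z₀).
ln(68.1/0.000558) = 11.7121, ln(30.0/0.000558) = 10.8923
V₂ = 11.2 × 11.7121/10.8923 = 11.2 × 1.0753 = 12.0429 m/s

12.04 m/s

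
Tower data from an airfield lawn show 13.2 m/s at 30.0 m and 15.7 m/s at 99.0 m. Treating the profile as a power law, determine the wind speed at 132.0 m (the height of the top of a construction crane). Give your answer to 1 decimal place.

16.4 m/s

First find α: α = ln(V₂/V₁)/ln(z₂/z₁) = ln(15.7/13.2)/ln(99.0/30.0) = 0.17344/1.19392 = 0.1453
Extrapolate from 99.0 m to 132.0 m: V₃ = 15.7 × (132.0/99.0)^0.1453 = 15.7 × 1.0427 = 16.3700 m/s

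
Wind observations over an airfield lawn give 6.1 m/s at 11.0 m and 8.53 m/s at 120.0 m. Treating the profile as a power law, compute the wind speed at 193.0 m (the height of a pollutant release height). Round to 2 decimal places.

First find α: α = ln(V₂/V₁)/ln(z₂/z₁) = ln(8.53/6.1)/ln(120.0/11.0) = 0.33530/2.38960 = 0.1403
Extrapolate from 120.0 m to 193.0 m: V₃ = 8.53 × (193.0/120.0)^0.1403 = 8.53 × 1.0690 = 9.1182 m/s

9.12 m/s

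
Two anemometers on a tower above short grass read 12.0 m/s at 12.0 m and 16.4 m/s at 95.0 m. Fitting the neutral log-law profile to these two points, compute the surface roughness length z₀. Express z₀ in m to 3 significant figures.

z₀ ≈ 0.0425 m

Log law: V(z) ∝ ln(z/z₀). With r = V₁/V₂ = 12.0/16.4 = 0.73171,
r · ln(z₂/z₀) = ln(z₁/z₀) ⇒ ln z₀ = (ln z₁ − r·ln z₂)/(1 − r)
ln z₀ = (2.48491 − 0.73171×4.55388) / 0.26829 = -3.1577
z₀ = exp(-3.1577) = 0.04252 m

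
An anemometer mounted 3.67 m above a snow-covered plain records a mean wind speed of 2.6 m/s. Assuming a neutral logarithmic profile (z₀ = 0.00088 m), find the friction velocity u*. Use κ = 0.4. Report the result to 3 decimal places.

Log law: V(z) = (u*/κ) · ln(z/z₀) ⇒ u* = κ · V / ln(z/z₀)
u* = 0.4 × 2.6 / ln(3.67/0.00088) = 0.4 × 2.6 / 8.3358
   = 1.0400 / 8.3358 = 0.1248 m/s

u* ≈ 0.125 m/s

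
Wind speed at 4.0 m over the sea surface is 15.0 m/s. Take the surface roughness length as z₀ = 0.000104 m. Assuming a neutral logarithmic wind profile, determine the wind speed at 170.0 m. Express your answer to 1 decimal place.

20.3 m/s

Log law: V(z) ∝ ln(z/z₀), so V₂/V₁ = ln(z₂/z₀) / ln(z₁/z₀).
ln(170.0/0.000104) = 14.3069, ln(4.0/0.000104) = 10.5574
V₂ = 15.0 × 14.3069/10.5574 = 15.0 × 1.3552 = 20.3273 m/s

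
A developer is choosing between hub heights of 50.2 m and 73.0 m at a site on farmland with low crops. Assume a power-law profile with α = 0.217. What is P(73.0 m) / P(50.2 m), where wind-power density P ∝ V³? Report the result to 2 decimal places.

Speed ratio: V_B/V_A = (z_B/z_A)^α = (73.0/50.2)^0.217 = (1.4542)^0.217 = 1.08465
Power-density ratio: P_B/P_A = (V_B/V_A)³ = (1.08465)³ = 1.27604

1.28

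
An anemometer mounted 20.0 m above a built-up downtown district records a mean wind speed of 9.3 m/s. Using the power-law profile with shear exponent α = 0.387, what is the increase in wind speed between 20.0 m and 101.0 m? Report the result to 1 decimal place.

8.1 m/s

Power law: V₂ = V₁ · (z₂/z₁)^α = 9.3 × (5.0500)^0.387 = 17.4043 m/s
ΔV = 17.4043 − 9.3 = 8.1043 m/s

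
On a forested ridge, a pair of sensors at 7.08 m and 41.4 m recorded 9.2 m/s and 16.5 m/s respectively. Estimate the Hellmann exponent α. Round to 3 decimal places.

Power law: V₂/V₁ = (z₂/z₁)^α ⇒ α = ln(V₂/V₁) / ln(z₂/z₁)
α = ln(16.5/9.2) / ln(41.4/7.08) = ln(1.7935) / ln(5.8475)
  = 0.58416 / 1.76601 = 0.33078

α ≈ 0.331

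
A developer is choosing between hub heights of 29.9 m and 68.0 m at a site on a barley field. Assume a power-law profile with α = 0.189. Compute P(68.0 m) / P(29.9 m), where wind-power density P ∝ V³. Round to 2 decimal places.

1.59

Speed ratio: V_B/V_A = (z_B/z_A)^α = (68.0/29.9)^0.189 = (2.2742)^0.189 = 1.16800
Power-density ratio: P_B/P_A = (V_B/V_A)³ = (1.16800)³ = 1.59341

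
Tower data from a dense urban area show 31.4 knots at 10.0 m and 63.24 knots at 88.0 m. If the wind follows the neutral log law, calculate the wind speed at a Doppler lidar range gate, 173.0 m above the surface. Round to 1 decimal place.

73.1 knots

Log law: V ∝ ln(z/z₀). From the pair, with r = V₁/V₂ = 0.49652,
ln z₀ = (ln z₁ − r·ln z₂)/(1 − r) = (2.3026 − 0.49652×4.4773)/0.50348 = 0.1579 → z₀ = 1.171 m
V₃ = V₁ · ln(z₃/z₀)/ln(z₁/z₀) = 31.4 × 4.9954/2.1447 = 73.1365 knots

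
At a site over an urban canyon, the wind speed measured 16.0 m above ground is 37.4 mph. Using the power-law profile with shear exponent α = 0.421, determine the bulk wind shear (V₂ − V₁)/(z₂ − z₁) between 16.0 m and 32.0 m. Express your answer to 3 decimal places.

0.792 mph/m

Power law: V₂ = V₁ · (z₂/z₁)^α = 37.4 × (2.0000)^0.421 = 50.0732 mph
ΔV/Δz = (50.0732 − 37.4)/(32.0 − 16.0) = 12.6732/16.0000 = 0.79207 mph/m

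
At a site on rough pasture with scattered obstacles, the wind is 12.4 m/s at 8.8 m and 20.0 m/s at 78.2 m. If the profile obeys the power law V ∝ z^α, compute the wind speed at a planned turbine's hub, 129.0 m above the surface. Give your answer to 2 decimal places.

First find α: α = ln(V₂/V₁)/ln(z₂/z₁) = ln(20.0/12.4)/ln(78.2/8.8) = 0.47804/2.18452 = 0.2188
Extrapolate from 78.2 m to 129.0 m: V₃ = 20.0 × (129.0/78.2)^0.2188 = 20.0 × 1.1158 = 22.3151 m/s

22.32 m/s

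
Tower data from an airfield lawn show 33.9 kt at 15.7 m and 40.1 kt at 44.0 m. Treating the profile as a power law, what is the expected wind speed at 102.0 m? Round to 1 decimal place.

First find α: α = ln(V₂/V₁)/ln(z₂/z₁) = ln(40.1/33.9)/ln(44.0/15.7) = 0.16796/1.03053 = 0.1630
Extrapolate from 44.0 m to 102.0 m: V₃ = 40.1 × (102.0/44.0)^0.1630 = 40.1 × 1.1469 = 45.9894 kt

46.0 kt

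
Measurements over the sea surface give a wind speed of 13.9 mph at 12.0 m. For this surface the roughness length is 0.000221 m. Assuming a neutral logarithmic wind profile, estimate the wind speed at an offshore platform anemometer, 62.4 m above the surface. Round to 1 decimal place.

16.0 mph

Log law: V(z) ∝ ln(z/z₀), so V₂/V₁ = ln(z₂/z₀) / ln(z₁/z₀).
ln(62.4/0.000221) = 12.5509, ln(12.0/0.000221) = 10.9023
V₂ = 13.9 × 12.5509/10.9023 = 13.9 × 1.1512 = 16.0020 mph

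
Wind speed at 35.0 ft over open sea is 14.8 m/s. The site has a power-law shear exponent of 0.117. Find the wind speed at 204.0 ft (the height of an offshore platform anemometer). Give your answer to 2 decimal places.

18.19 m/s

Power-law profile: V₂ = V₁ · (z₂/z₁)^α
V₂ = 14.8 × (204.0/35.0)^0.117 = 14.8 × (5.8286)^0.117
    = 14.8 × 1.2291 = 18.1900 m/s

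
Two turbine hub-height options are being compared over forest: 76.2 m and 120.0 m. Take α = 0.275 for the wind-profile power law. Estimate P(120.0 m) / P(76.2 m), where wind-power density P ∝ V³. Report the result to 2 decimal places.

Speed ratio: V_B/V_A = (z_B/z_A)^α = (120.0/76.2)^0.275 = (1.5748)^0.275 = 1.13302
Power-density ratio: P_B/P_A = (V_B/V_A)³ = (1.13302)³ = 1.45449

1.45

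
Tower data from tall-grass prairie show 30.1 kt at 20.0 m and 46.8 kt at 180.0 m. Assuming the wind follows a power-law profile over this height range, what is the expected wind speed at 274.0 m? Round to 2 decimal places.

50.92 kt

First find α: α = ln(V₂/V₁)/ln(z₂/z₁) = ln(46.8/30.1)/ln(180.0/20.0) = 0.44136/2.19722 = 0.2009
Extrapolate from 180.0 m to 274.0 m: V₃ = 46.8 × (274.0/180.0)^0.2009 = 46.8 × 1.0881 = 50.9214 kt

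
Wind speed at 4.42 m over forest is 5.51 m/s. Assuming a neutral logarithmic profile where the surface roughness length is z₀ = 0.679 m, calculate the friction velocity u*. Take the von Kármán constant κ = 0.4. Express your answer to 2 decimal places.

Log law: V(z) = (u*/κ) · ln(z/z₀) ⇒ u* = κ · V / ln(z/z₀)
u* = 0.4 × 5.51 / ln(4.42/0.679) = 0.4 × 5.51 / 1.8733
   = 2.2040 / 1.8733 = 1.1765 m/s

u* ≈ 1.18 m/s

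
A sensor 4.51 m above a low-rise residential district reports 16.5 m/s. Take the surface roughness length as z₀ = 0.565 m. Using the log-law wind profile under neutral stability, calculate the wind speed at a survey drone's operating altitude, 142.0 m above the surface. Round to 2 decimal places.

Log law: V(z) ∝ ln(z/z₀), so V₂/V₁ = ln(z₂/z₀) / ln(z₁/z₀).
ln(142.0/0.565) = 5.5268, ln(4.51/0.565) = 2.0772
V₂ = 16.5 × 5.5268/2.0772 = 16.5 × 2.6606 = 43.9006 m/s

43.90 m/s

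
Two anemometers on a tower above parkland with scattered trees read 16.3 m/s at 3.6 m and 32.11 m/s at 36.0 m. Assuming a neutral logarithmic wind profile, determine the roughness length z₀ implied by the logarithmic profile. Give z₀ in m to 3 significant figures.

z₀ ≈ 0.335 m

Log law: V(z) ∝ ln(z/z₀). With r = V₁/V₂ = 16.3/32.11 = 0.50763,
r · ln(z₂/z₀) = ln(z₁/z₀) ⇒ ln z₀ = (ln z₁ − r·ln z₂)/(1 − r)
ln z₀ = (1.28093 − 0.50763×3.58352) / 0.49237 = -1.0930
z₀ = exp(-1.0930) = 0.3352 m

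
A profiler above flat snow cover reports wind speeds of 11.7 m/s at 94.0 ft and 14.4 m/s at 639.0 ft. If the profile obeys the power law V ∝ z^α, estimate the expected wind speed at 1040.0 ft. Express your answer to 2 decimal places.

15.18 m/s

First find α: α = ln(V₂/V₁)/ln(z₂/z₁) = ln(14.4/11.7)/ln(639.0/94.0) = 0.20764/1.91661 = 0.1083
Extrapolate from 639.0 ft to 1040.0 ft: V₃ = 14.4 × (1040.0/639.0)^0.1083 = 14.4 × 1.0542 = 15.1803 m/s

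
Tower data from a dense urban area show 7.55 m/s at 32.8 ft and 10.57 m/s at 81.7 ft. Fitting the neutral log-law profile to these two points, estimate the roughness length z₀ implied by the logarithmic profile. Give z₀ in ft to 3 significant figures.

z₀ ≈ 3.35 ft

Log law: V(z) ∝ ln(z/z₀). With r = V₁/V₂ = 7.55/10.57 = 0.71429,
r · ln(z₂/z₀) = ln(z₁/z₀) ⇒ ln z₀ = (ln z₁ − r·ln z₂)/(1 − r)
ln z₀ = (3.49043 − 0.71429×4.40305) / 0.28571 = 1.2089
z₀ = exp(1.2089) = 3.350 ft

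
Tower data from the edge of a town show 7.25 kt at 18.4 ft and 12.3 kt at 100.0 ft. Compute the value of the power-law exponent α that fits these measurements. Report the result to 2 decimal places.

α ≈ 0.31

Power law: V₂/V₁ = (z₂/z₁)^α ⇒ α = ln(V₂/V₁) / ln(z₂/z₁)
α = ln(12.3/7.25) / ln(100.0/18.4) = ln(1.6966) / ln(5.4348)
  = 0.52860 / 1.69282 = 0.31226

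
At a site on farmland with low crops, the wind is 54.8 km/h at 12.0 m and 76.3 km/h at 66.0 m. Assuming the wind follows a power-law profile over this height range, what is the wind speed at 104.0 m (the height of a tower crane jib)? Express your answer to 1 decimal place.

First find α: α = ln(V₂/V₁)/ln(z₂/z₁) = ln(76.3/54.8)/ln(66.0/12.0) = 0.33098/1.70475 = 0.1942
Extrapolate from 66.0 m to 104.0 m: V₃ = 76.3 × (104.0/66.0)^0.1942 = 76.3 × 1.0923 = 83.3427 km/h

83.3 km/h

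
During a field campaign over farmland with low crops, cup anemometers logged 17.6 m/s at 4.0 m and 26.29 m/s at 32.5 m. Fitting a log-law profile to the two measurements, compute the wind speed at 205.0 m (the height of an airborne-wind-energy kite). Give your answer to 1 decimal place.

Log law: V ∝ ln(z/z₀). From the pair, with r = V₁/V₂ = 0.66946,
ln z₀ = (ln z₁ − r·ln z₂)/(1 − r) = (1.3863 − 0.66946×3.4812)/0.33054 = -2.8566 → z₀ = 0.05746 m
V₃ = V₁ · ln(z₃/z₀)/ln(z₁/z₀) = 17.6 × 8.1796/4.2429 = 33.9298 m/s

33.9 m/s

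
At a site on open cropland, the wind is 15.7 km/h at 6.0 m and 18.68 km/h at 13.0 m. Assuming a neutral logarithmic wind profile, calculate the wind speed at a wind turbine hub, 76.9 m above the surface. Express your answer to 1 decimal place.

Log law: V ∝ ln(z/z₀). From the pair, with r = V₁/V₂ = 0.84047,
ln z₀ = (ln z₁ − r·ln z₂)/(1 − r) = (1.7918 − 0.84047×2.5649)/0.15953 = -2.2818 → z₀ = 0.1021 m
V₃ = V₁ · ln(z₃/z₀)/ln(z₁/z₀) = 15.7 × 6.6243/4.0735 = 25.5310 km/h

25.5 km/h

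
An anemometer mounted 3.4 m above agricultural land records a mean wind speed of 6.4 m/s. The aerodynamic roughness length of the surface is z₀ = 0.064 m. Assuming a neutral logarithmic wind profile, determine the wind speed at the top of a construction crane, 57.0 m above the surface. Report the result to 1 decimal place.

Log law: V(z) ∝ ln(z/z₀), so V₂/V₁ = ln(z₂/z₀) / ln(z₁/z₀).
ln(57.0/0.064) = 6.7919, ln(3.4/0.064) = 3.9726
V₂ = 6.4 × 6.7919/3.9726 = 6.4 × 1.7097 = 10.9419 m/s

10.9 m/s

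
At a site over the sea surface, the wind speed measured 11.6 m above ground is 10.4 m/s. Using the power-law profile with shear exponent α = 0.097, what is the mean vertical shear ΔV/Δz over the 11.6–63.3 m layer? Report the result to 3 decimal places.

Power law: V₂ = V₁ · (z₂/z₁)^α = 10.4 × (5.4569)^0.097 = 12.2608 m/s
ΔV/Δz = (12.2608 − 10.4)/(63.3 − 11.6) = 1.8608/51.7000 = 0.03599 m/s/m

0.036 m/s/m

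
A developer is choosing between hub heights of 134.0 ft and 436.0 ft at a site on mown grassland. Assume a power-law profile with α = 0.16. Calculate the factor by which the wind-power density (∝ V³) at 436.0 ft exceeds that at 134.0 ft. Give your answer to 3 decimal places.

Speed ratio: V_B/V_A = (z_B/z_A)^α = (436.0/134.0)^0.16 = (3.2537)^0.16 = 1.20776
Power-density ratio: P_B/P_A = (V_B/V_A)³ = (1.20776)³ = 1.76175

1.762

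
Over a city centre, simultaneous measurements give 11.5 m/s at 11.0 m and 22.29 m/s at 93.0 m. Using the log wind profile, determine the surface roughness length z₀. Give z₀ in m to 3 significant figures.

z₀ ≈ 1.13 m

Log law: V(z) ∝ ln(z/z₀). With r = V₁/V₂ = 11.5/22.29 = 0.51593,
r · ln(z₂/z₀) = ln(z₁/z₀) ⇒ ln z₀ = (ln z₁ − r·ln z₂)/(1 − r)
ln z₀ = (2.39790 − 0.51593×4.53260) / 0.48407 = 0.1227
z₀ = exp(0.1227) = 1.131 m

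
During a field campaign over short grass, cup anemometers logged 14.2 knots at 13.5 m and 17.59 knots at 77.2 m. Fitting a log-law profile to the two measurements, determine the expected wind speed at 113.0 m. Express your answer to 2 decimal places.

18.33 knots

Log law: V ∝ ln(z/z₀). From the pair, with r = V₁/V₂ = 0.80728,
ln z₀ = (ln z₁ − r·ln z₂)/(1 − r) = (2.6027 − 0.80728×4.3464)/0.19272 = -4.7013 → z₀ = 0.009083 m
V₃ = V₁ · ln(z₃/z₀)/ln(z₁/z₀) = 14.2 × 9.4287/7.3040 = 18.3307 knots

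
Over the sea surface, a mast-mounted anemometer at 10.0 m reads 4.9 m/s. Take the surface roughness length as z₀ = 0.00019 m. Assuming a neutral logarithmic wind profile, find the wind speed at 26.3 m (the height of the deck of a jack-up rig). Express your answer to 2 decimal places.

5.34 m/s

Log law: V(z) ∝ ln(z/z₀), so V₂/V₁ = ln(z₂/z₀) / ln(z₁/z₀).
ln(26.3/0.00019) = 11.8381, ln(10.0/0.00019) = 10.8711
V₂ = 4.9 × 11.8381/10.8711 = 4.9 × 1.0890 = 5.3359 m/s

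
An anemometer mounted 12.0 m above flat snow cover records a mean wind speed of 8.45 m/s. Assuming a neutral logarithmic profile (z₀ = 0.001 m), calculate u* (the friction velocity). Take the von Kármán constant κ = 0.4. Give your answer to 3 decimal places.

Log law: V(z) = (u*/κ) · ln(z/z₀) ⇒ u* = κ · V / ln(z/z₀)
u* = 0.4 × 8.45 / ln(12.0/0.001) = 0.4 × 8.45 / 9.3927
   = 3.3800 / 9.3927 = 0.3599 m/s

u* ≈ 0.360 m/s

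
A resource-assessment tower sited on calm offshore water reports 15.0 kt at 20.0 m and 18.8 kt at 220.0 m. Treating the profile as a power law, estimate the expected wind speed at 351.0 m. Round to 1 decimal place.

First find α: α = ln(V₂/V₁)/ln(z₂/z₁) = ln(18.8/15.0)/ln(220.0/20.0) = 0.22581/2.39790 = 0.0942
Extrapolate from 220.0 m to 351.0 m: V₃ = 18.8 × (351.0/220.0)^0.0942 = 18.8 × 1.0450 = 19.6455 kt

19.6 kt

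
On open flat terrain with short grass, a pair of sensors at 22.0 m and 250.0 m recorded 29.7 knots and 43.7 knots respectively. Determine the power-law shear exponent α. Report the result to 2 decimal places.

α ≈ 0.16

Power law: V₂/V₁ = (z₂/z₁)^α ⇒ α = ln(V₂/V₁) / ln(z₂/z₁)
α = ln(43.7/29.7) / ln(250.0/22.0) = ln(1.4714) / ln(11.3636)
  = 0.38620 / 2.43042 = 0.15890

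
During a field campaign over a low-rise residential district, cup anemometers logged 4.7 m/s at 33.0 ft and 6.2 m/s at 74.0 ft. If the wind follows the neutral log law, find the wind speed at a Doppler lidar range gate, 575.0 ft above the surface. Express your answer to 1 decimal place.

Log law: V ∝ ln(z/z₀). From the pair, with r = V₁/V₂ = 0.75806,
ln z₀ = (ln z₁ − r·ln z₂)/(1 − r) = (3.4965 − 0.75806×4.3041)/0.24194 = 0.9662 → z₀ = 2.628 ft
V₃ = V₁ · ln(z₃/z₀)/ln(z₁/z₀) = 4.7 × 5.3882/2.5303 = 10.0083 m/s

10.0 m/s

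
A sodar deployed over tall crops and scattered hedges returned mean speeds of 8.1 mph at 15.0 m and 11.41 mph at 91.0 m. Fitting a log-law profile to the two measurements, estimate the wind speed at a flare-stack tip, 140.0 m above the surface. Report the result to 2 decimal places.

Log law: V ∝ ln(z/z₀). From the pair, with r = V₁/V₂ = 0.70990,
ln z₀ = (ln z₁ − r·ln z₂)/(1 − r) = (2.7081 − 0.70990×4.5109)/0.29010 = -1.7037 → z₀ = 0.1820 m
V₃ = V₁ · ln(z₃/z₀)/ln(z₁/z₀) = 8.1 × 6.6453/4.4117 = 12.2009 mph

12.20 mph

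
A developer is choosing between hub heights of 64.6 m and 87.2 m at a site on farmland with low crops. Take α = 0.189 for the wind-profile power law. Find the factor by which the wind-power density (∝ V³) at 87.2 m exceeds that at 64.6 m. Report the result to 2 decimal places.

Speed ratio: V_B/V_A = (z_B/z_A)^α = (87.2/64.6)^0.189 = (1.3498)^0.189 = 1.05834
Power-density ratio: P_B/P_A = (V_B/V_A)³ = (1.05834)³ = 1.18542

1.19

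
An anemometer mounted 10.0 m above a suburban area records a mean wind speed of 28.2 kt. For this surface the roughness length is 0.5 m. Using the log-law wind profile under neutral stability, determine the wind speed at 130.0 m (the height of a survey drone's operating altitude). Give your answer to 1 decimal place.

52.3 kt

Log law: V(z) ∝ ln(z/z₀), so V₂/V₁ = ln(z₂/z₀) / ln(z₁/z₀).
ln(130.0/0.5) = 5.5607, ln(10.0/0.5) = 2.9957
V₂ = 28.2 × 5.5607/2.9957 = 28.2 × 1.8562 = 52.3449 kt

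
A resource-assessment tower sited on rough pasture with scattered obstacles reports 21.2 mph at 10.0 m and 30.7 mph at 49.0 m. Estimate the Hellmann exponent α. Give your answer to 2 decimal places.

α ≈ 0.23

Power law: V₂/V₁ = (z₂/z₁)^α ⇒ α = ln(V₂/V₁) / ln(z₂/z₁)
α = ln(30.7/21.2) / ln(49.0/10.0) = ln(1.4481) / ln(4.9000)
  = 0.37026 / 1.58924 = 0.23298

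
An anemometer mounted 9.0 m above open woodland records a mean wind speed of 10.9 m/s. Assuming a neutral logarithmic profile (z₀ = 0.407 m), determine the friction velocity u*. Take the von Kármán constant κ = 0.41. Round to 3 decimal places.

Log law: V(z) = (u*/κ) · ln(z/z₀) ⇒ u* = κ · V / ln(z/z₀)
u* = 0.41 × 10.9 / ln(9.0/0.407) = 0.41 × 10.9 / 3.0962
   = 4.4690 / 3.0962 = 1.4434 m/s

u* ≈ 1.443 m/s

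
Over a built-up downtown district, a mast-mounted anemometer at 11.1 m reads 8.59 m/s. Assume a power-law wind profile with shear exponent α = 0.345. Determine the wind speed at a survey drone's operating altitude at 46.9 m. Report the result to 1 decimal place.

Power-law profile: V₂ = V₁ · (z₂/z₁)^α
V₂ = 8.59 × (46.9/11.1)^0.345 = 8.59 × (4.2252)^0.345
    = 8.59 × 1.6441 = 14.1225 m/s

14.1 m/s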